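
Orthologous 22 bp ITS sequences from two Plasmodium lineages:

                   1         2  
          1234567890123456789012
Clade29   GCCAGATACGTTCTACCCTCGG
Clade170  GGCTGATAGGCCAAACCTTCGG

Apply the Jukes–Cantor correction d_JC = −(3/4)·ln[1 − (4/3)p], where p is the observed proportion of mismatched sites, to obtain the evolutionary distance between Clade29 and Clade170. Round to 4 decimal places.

0.4975

Differing sites — 2:C/G; 4:A/T; 9:C/G; 11:T/C; 12:T/C; 13:C/A; 14:T/A; 18:C/T.
p = 8/22 = 0.363636.
d = −0.75 · ln(1 − (4/3)·0.363636) = −0.75 · ln(0.515152) = −0.75 · (-0.663293) = 0.4975.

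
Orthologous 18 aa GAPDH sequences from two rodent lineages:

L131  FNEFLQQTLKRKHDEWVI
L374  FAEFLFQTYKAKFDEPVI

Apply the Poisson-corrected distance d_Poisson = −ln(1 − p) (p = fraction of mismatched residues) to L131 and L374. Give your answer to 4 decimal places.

0.4055

Differing sites — 2:N/A; 6:Q/F; 9:L/Y; 11:R/A; 13:H/F; 16:W/P.
p = 6/18 = 0.333333.
d = −ln(1 − 0.333333) = −ln(0.666667) = 0.4055.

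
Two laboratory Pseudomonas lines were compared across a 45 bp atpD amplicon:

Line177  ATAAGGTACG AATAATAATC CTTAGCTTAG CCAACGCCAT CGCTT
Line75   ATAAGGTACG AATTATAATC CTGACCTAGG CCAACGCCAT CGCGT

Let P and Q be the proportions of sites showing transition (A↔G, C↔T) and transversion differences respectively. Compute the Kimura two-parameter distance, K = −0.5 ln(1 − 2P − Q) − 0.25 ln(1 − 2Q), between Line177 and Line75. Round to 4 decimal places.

0.1474

Mismatches occur at site 14 (A↔T, transversion), site 23 (T↔G, transversion), site 25 (G↔C, transversion), site 28 (T↔A, transversion), site 29 (A↔G, transition), site 44 (T↔G, transversion).
Of the 6 differences, 1 transition and 5 transversions over 45 sites: P = 1/45 = 0.022222, Q = 5/45 = 0.111111.
d = −0.5·ln(0.844445) − 0.25·ln(0.777778) = −0.5·(-0.169076) − 0.25·(-0.251314) = 0.1474.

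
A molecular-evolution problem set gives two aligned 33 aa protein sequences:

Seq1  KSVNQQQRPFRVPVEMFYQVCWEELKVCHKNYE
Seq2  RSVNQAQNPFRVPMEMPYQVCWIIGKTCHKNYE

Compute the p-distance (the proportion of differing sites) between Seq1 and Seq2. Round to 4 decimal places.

The sequences differ at positions 1 (K/R), 6 (Q/A), 8 (R/N), 14 (V/M), 17 (F/P), 23 (E/I), 24 (E/I), 25 (L/G), 27 (V/T).
There are 9 differences over 33 sites, so p = 9/33 = 0.2727.

0.2727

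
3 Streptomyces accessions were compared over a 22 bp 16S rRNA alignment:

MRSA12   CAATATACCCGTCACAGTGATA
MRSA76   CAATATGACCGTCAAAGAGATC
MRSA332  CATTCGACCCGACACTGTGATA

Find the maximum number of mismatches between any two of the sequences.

10

Pairwise Hamming distances:
  MRSA12 vs MRSA76: 5
  MRSA12 vs MRSA332: 5
  MRSA76 vs MRSA332: 10
The largest is 10, between MRSA76 and MRSA332.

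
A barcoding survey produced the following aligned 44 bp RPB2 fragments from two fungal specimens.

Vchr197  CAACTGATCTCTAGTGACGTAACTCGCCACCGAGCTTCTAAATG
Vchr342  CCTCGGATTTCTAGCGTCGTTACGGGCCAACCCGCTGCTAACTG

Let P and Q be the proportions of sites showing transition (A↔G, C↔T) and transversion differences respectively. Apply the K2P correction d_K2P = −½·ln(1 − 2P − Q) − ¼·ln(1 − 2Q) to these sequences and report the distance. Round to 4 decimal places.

Mismatches occur at site 2 (A/C, transversion), site 3 (A/T, transversion), site 5 (T/G, transversion), site 9 (C/T, transition), site 15 (T/C, transition), site 17 (A/T, transversion), site 21 (A/T, transversion), site 24 (T/G, transversion), site 25 (C/G, transversion), site 30 (C/A, transversion), site 32 (G/C, transversion), site 33 (A/C, transversion), site 37 (T/G, transversion), site 42 (A/C, transversion).
Of the 14 differences, 2 transitions and 12 transversions over 44 sites: P = 2/44 = 0.045455, Q = 12/44 = 0.272727.
d = −0.5·ln(0.636363) − 0.25·ln(0.454546) = −0.5·(-0.451986) − 0.25·(-0.788456) = 0.4231.

0.4231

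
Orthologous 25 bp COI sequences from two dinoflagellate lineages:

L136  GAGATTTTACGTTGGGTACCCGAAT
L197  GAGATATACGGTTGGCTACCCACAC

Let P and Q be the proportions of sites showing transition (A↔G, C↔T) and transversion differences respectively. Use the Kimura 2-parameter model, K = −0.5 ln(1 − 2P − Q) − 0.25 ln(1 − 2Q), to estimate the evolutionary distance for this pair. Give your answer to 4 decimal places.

Differing sites — 6:T/A (Tv); 8:T/A (Tv); 9:A/C (Tv); 10:C/G (Tv); 16:G/C (Tv); 22:G/A (Ti); 23:A/C (Tv); 25:T/C (Ti).
Of the 8 differences, 2 transitions and 6 transversions over 25 sites: P = 2/25 = 0.080000, Q = 6/25 = 0.240000.
d = −0.5·ln(0.600000) − 0.25·ln(0.520000) = −0.5·(-0.510826) − 0.25·(-0.653926) = 0.4189.

0.4189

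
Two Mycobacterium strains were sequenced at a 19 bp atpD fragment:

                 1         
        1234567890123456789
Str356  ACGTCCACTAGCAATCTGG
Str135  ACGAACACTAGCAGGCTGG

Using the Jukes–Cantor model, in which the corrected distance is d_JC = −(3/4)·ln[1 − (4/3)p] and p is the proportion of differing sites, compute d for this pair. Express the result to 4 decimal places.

0.2471

The sequences differ at positions 4 (T/A), 5 (C/A), 14 (A/G), 15 (T/G).
p = 4/19 = 0.210526.
d = −0.75 · ln(1 − (4/3)·0.210526) = −0.75 · ln(0.719299) = −0.75 · (-0.329478) = 0.2471.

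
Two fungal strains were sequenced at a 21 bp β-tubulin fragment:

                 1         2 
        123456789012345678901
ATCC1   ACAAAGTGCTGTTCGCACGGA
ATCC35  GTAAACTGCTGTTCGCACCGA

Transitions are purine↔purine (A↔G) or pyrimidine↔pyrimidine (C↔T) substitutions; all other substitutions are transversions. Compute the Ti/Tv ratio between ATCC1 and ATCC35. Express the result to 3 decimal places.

Differing sites — 1:A/G (Ti); 2:C/T (Ti); 6:G/C (Tv); 19:G/C (Tv).
Of the 4 differences, 2 transitions and 2 transversions, so Ti/Tv = 2/2 = 1.000.

1.000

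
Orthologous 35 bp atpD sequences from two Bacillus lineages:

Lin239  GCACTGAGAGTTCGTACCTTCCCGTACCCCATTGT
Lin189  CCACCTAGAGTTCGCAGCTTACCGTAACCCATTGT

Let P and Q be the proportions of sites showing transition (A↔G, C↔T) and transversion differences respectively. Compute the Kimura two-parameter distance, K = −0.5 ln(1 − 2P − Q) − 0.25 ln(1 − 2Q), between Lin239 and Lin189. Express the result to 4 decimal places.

Differing sites — 1:G/C (Tv); 5:T/C (Ti); 6:G/T (Tv); 15:T/C (Ti); 17:C/G (Tv); 21:C/A (Tv); 27:C/A (Tv).
Of the 7 differences, 2 transitions and 5 transversions over 35 sites: P = 2/35 = 0.057143, Q = 5/35 = 0.142857.
d = −0.5·ln(0.742857) − 0.25·ln(0.714286) = −0.5·(-0.297252) − 0.25·(-0.336472) = 0.2327.

0.2327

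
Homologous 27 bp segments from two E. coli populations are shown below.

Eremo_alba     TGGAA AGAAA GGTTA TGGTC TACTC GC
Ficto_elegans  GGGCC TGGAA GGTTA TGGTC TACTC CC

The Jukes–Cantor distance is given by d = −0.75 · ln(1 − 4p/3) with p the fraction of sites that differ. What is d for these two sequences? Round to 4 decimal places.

0.2635

The sequences differ at positions 1 (T/G), 4 (A/C), 5 (A/C), 6 (A/T), 8 (A/G), 26 (G/C).
p = 6/27 = 0.222222.
d = −0.75 · ln(1 − (4/3)·0.222222) = −0.75 · ln(0.703704) = −0.75 · (-0.351397) = 0.2635.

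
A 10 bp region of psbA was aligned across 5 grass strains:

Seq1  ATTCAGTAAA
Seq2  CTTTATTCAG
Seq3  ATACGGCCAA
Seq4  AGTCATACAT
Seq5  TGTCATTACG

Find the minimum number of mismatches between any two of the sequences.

4

Pairwise Hamming distances:
  Seq1 vs Seq2: 5
  Seq1 vs Seq3: 4
  Seq1 vs Seq4: 5
  Seq1 vs Seq5: 5
  Seq2 vs Seq3: 7
  Seq2 vs Seq4: 5
  Seq2 vs Seq5: 5
  Seq3 vs Seq4: 6
  Seq3 vs Seq5: 9
  Seq4 vs Seq5: 5
The smallest is 4, between Seq1 and Seq3.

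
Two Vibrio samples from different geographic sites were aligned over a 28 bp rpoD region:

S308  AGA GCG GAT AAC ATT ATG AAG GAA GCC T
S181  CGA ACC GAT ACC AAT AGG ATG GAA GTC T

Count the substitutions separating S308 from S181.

Differing sites — 1:A/C; 4:G/A; 6:G/C; 11:A/C; 14:T/A; 17:T/G; 20:A/T; 26:C/T.
That gives 8 mismatches out of 28 aligned sites, so the Hamming distance is 8.

8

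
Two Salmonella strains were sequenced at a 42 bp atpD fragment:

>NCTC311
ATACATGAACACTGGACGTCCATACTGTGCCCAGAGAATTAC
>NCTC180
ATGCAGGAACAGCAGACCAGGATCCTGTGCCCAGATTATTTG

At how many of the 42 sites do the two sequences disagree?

14

Differing sites — 3:A/G; 6:T/G; 12:C/G; 13:T/C; 14:G/A; 18:G/C; 19:T/A; 20:C/G; 21:C/G; 24:A/C; 36:G/T; 37:A/T; 41:A/T; 42:C/G.
That gives 14 mismatches out of 42 aligned sites, so the Hamming distance is 14.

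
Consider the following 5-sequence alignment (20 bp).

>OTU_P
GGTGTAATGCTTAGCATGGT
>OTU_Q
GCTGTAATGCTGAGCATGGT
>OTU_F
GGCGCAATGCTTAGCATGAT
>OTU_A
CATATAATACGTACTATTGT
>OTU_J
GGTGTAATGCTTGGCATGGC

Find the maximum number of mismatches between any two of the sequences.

11

Pairwise Hamming distances:
  OTU_P vs OTU_Q: 2
  OTU_P vs OTU_F: 3
  OTU_P vs OTU_A: 8
  OTU_P vs OTU_J: 2
  OTU_Q vs OTU_F: 5
  OTU_Q vs OTU_A: 9
  OTU_Q vs OTU_J: 4
  OTU_F vs OTU_A: 11
  OTU_F vs OTU_J: 5
  OTU_A vs OTU_J: 10
The largest is 11, between OTU_F and OTU_A.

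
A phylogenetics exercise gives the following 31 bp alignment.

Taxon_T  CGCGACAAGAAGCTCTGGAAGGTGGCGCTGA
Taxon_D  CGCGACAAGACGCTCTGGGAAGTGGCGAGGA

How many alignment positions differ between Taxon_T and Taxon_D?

5

The sequences differ at positions 11 (A/C), 19 (A/G), 21 (G/A), 28 (C/A), 29 (T/G).
That gives 5 mismatches out of 31 aligned sites, so the Hamming distance is 5.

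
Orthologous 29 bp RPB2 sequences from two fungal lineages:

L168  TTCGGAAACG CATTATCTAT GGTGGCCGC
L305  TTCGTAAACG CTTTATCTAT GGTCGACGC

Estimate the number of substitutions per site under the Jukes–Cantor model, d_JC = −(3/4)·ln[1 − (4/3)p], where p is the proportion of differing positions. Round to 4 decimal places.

The sequences differ at positions 5 (G/T), 12 (A/T), 24 (G/C), 26 (C/A).
p = 4/29 = 0.137931.
d = −0.75 · ln(1 − (4/3)·0.137931) = −0.75 · ln(0.816092) = −0.75 · (-0.203228) = 0.1524.

0.1524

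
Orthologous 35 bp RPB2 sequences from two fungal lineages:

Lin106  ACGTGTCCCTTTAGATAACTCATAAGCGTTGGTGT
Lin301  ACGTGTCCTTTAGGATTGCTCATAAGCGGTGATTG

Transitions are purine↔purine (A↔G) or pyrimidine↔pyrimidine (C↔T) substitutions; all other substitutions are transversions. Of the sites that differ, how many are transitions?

Differing sites — 9:C/T (Ti); 12:T/A (Tv); 13:A/G (Ti); 17:A/T (Tv); 18:A/G (Ti); 29:T/G (Tv); 32:G/A (Ti); 34:G/T (Tv); 35:T/G (Tv).
Of the 9 differences, 4 transitions and 5 transversions, so the answer is 4.

4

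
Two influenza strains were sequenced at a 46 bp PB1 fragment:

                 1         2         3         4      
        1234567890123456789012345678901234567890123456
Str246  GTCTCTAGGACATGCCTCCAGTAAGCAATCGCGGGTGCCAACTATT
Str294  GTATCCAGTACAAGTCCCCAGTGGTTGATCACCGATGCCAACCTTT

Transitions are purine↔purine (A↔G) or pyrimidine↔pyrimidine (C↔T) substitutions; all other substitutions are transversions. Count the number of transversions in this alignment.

Differing sites — 3:C/A (Tv); 6:T/C (Ti); 9:G/T (Tv); 13:T/A (Tv); 15:C/T (Ti); 17:T/C (Ti); 23:A/G (Ti); 24:A/G (Ti); 25:G/T (Tv); 26:C/T (Ti); 27:A/G (Ti); 31:G/A (Ti); 33:G/C (Tv); 35:G/A (Ti); 43:T/C (Ti); 44:A/T (Tv).
Of the 16 differences, 10 transitions and 6 transversions, so the answer is 6.

6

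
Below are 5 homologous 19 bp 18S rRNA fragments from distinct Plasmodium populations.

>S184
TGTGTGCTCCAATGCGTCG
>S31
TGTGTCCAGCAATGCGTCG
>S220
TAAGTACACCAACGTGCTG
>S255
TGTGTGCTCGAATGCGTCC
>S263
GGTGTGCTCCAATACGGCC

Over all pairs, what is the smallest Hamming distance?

2

Pairwise Hamming distances:
  S184 vs S31: 3
  S184 vs S220: 8
  S184 vs S255: 2
  S184 vs S263: 4
  S31 vs S220: 8
  S31 vs S255: 5
  S31 vs S263: 7
  S220 vs S255: 10
  S220 vs S263: 11
  S255 vs S263: 4
The smallest is 2, between S184 and S255.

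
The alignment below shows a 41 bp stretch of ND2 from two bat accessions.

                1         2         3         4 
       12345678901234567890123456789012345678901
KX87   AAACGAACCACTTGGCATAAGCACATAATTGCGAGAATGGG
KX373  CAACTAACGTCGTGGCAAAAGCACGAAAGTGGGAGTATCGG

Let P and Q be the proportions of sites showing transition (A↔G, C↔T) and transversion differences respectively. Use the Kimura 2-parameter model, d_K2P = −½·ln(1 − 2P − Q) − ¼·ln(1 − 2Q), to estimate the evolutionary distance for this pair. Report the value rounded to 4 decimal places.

0.3830

The sequences differ at positions 1 (A/C, transversion), 5 (G/T, transversion), 9 (C/G, transversion), 10 (A/T, transversion), 12 (T/G, transversion), 18 (T/A, transversion), 25 (A/G, transition), 26 (T/A, transversion), 29 (T/G, transversion), 32 (C/G, transversion), 36 (A/T, transversion), 39 (G/C, transversion).
Of the 12 differences, 1 transition and 11 transversions over 41 sites: P = 1/41 = 0.024390, Q = 11/41 = 0.268293.
d = −0.5·ln(0.682927) − 0.25·ln(0.463414) = −0.5·(-0.381367) − 0.25·(-0.769134) = 0.3830.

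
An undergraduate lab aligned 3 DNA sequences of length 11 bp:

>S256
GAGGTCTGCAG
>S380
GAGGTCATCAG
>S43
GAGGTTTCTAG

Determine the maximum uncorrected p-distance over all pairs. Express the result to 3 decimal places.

0.364

Pairwise Hamming distances:
  S256 vs S380: 2
  S256 vs S43: 3
  S380 vs S43: 4
The largest is 4 mismatches, between S380 and S43; p = 4/11 = 0.364.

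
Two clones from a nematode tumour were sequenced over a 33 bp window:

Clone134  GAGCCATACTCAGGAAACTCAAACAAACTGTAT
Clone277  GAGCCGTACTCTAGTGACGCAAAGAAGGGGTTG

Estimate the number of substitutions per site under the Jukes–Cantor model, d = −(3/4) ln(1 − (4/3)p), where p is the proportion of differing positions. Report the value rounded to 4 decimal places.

0.4975

Differing sites — 6:A/G; 12:A/T; 13:G/A; 15:A/T; 16:A/G; 19:T/G; 24:C/G; 27:A/G; 28:C/G; 29:T/G; 32:A/T; 33:T/G.
p = 12/33 = 0.363636.
d = −0.75 · ln(1 − (4/3)·0.363636) = −0.75 · ln(0.515152) = −0.75 · (-0.663293) = 0.4975.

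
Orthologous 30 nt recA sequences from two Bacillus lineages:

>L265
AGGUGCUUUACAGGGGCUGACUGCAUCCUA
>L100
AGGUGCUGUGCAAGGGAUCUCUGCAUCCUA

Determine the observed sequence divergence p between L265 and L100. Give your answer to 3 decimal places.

0.200

The sequences differ at positions 8 (U/G), 10 (A/G), 13 (G/A), 17 (C/A), 19 (G/C), 20 (A/U).
There are 6 differences over 30 sites, so p = 6/30 = 0.200.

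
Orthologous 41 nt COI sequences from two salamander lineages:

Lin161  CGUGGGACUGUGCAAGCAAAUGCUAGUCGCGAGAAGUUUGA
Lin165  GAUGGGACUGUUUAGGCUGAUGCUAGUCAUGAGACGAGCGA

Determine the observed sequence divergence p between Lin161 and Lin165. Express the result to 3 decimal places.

Differing sites — 1:C/G; 2:G/A; 12:G/U; 13:C/U; 15:A/G; 18:A/U; 19:A/G; 29:G/A; 30:C/U; 35:A/C; 37:U/A; 38:U/G; 39:U/C.
There are 13 differences over 41 sites, so p = 13/41 = 0.317.

0.317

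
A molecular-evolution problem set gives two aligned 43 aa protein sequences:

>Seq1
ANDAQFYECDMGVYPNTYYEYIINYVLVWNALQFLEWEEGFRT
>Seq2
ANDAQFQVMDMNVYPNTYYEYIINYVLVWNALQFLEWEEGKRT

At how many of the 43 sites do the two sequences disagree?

Differing sites — 7:Y/Q; 8:E/V; 9:C/M; 12:G/N; 41:F/K.
That gives 5 mismatches out of 43 aligned sites, so the Hamming distance is 5.

5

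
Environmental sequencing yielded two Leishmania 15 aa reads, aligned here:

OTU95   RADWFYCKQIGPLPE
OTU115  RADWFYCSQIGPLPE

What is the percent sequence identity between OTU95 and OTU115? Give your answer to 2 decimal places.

93.33%

A single mismatch occurs at site 8 (K→S).
14 of the 15 sites match, so the percent identity is 14/15 × 100 = 93.33%.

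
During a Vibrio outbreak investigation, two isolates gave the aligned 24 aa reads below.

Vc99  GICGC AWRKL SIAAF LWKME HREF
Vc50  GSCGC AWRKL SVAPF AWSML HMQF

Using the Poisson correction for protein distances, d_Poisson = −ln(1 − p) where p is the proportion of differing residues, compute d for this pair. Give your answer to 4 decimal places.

0.4055

The sequences differ at positions 2 (I/S), 12 (I/V), 14 (A/P), 16 (L/A), 18 (K/S), 20 (E/L), 22 (R/M), 23 (E/Q).
p = 8/24 = 0.333333.
d = −ln(1 − 0.333333) = −ln(0.666667) = 0.4055.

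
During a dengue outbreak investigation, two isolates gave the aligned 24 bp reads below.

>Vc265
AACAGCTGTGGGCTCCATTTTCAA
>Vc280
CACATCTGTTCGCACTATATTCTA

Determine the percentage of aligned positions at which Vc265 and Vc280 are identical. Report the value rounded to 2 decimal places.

Mismatches occur at site 1 (A↔C), site 5 (G↔T), site 10 (G↔T), site 11 (G↔C), site 14 (T↔A), site 16 (C↔T), site 19 (T↔A), site 23 (A↔T).
16 of the 24 sites match, so the percent identity is 16/24 × 100 = 66.67%.

66.67%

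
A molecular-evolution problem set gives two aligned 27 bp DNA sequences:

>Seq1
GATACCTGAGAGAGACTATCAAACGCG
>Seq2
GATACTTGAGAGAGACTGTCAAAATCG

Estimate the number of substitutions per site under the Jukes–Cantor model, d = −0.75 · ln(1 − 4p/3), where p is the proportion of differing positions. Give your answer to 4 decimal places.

0.1650

Differing sites — 6:C/T; 18:A/G; 24:C/A; 25:G/T.
p = 4/27 = 0.148148.
d = −0.75 · ln(1 − (4/3)·0.148148) = −0.75 · ln(0.802469) = −0.75 · (-0.220062) = 0.1650.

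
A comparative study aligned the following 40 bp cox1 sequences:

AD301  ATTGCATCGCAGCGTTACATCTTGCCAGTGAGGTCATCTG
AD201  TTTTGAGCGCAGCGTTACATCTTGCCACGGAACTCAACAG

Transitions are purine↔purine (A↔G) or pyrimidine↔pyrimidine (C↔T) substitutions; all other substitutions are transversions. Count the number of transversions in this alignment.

Differing sites — 1:A/T (Tv); 4:G/T (Tv); 5:C/G (Tv); 7:T/G (Tv); 28:G/C (Tv); 29:T/G (Tv); 32:G/A (Ti); 33:G/C (Tv); 37:T/A (Tv); 39:T/A (Tv).
Of the 10 differences, 1 transition and 9 transversions, so the answer is 9.

9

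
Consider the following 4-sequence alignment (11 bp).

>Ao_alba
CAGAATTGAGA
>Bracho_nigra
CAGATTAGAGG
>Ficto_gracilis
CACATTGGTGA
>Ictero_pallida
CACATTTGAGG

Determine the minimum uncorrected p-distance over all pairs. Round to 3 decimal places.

Pairwise Hamming distances:
  Ao_alba vs Bracho_nigra: 3
  Ao_alba vs Ficto_gracilis: 4
  Ao_alba vs Ictero_pallida: 3
  Bracho_nigra vs Ficto_gracilis: 4
  Bracho_nigra vs Ictero_pallida: 2
  Ficto_gracilis vs Ictero_pallida: 3
The smallest is 2 mismatches, between Bracho_nigra and Ictero_pallida; p = 2/11 = 0.182.

0.182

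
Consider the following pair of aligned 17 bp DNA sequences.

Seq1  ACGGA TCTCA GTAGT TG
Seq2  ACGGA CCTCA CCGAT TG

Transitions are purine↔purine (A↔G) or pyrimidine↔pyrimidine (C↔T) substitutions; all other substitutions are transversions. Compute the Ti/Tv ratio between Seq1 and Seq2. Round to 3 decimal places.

4.000

Differing sites — 6:T/C (Ti); 11:G/C (Tv); 12:T/C (Ti); 13:A/G (Ti); 14:G/A (Ti).
Of the 5 differences, 4 transitions and 1 transversion, so Ti/Tv = 4/1 = 4.000.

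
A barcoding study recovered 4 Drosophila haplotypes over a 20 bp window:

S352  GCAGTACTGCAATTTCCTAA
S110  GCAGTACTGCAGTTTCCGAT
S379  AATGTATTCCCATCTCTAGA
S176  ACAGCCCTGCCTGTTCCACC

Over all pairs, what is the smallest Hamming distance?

Pairwise Hamming distances:
  S352 vs S110: 3
  S352 vs S379: 10
  S352 vs S176: 9
  S110 vs S379: 12
  S110 vs S176: 9
  S379 vs S176: 12
The smallest is 3, between S352 and S110.

3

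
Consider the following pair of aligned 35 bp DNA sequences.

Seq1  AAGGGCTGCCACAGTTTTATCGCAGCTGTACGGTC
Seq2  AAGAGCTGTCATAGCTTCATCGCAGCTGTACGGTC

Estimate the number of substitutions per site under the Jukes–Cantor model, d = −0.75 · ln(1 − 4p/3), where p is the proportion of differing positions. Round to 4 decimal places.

Mismatches occur at site 4 (G↔A), site 9 (C↔T), site 12 (C↔T), site 15 (T↔C), site 18 (T↔C).
p = 5/35 = 0.142857.
d = −0.75 · ln(1 − (4/3)·0.142857) = −0.75 · ln(0.809524) = −0.75 · (-0.211309) = 0.1585.

0.1585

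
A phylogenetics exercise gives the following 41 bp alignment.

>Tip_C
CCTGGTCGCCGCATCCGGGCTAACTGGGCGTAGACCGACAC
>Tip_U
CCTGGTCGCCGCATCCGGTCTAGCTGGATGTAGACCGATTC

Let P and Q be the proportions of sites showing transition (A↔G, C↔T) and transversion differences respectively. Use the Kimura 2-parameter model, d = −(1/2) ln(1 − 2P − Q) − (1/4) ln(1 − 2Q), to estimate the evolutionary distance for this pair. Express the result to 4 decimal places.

0.1655

Mismatches occur at site 19 (G↔T, transversion), site 23 (A↔G, transition), site 28 (G↔A, transition), site 29 (C↔T, transition), site 39 (C↔T, transition), site 40 (A↔T, transversion).
Of the 6 differences, 4 transitions and 2 transversions over 41 sites: P = 4/41 = 0.097561, Q = 2/41 = 0.048780.
d = −0.5·ln(0.756098) − 0.25·ln(0.902440) = −0.5·(-0.279584) − 0.25·(-0.102653) = 0.1655.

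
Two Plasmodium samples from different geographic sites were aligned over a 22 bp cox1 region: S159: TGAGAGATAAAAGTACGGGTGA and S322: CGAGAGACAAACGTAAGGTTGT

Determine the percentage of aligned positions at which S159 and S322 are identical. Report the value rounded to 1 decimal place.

Mismatches occur at site 1 (T→C), site 8 (T→C), site 12 (A→C), site 16 (C→A), site 19 (G→T), site 22 (A→T).
16 of the 22 sites match, so the percent identity is 16/22 × 100 = 72.7%.

72.7%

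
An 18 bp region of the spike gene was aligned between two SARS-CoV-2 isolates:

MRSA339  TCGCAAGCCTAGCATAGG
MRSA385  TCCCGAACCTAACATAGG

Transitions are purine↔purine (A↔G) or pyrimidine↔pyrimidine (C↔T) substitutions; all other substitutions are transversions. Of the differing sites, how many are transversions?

1

The sequences differ at positions 3 (G/C, transversion), 5 (A/G, transition), 7 (G/A, transition), 12 (G/A, transition).
Of the 4 differences, 3 transitions and 1 transversion, so the answer is 1.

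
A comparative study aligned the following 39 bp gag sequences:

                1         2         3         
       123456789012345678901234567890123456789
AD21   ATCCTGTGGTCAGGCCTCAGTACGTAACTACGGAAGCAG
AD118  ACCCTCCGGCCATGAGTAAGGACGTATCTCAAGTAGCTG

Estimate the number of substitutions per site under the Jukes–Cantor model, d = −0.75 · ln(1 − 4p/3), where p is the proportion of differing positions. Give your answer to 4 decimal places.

0.5393

The sequences differ at positions 2 (T/C), 6 (G/C), 7 (T/C), 10 (T/C), 13 (G/T), 15 (C/A), 16 (C/G), 18 (C/A), 21 (T/G), 27 (A/T), 30 (A/C), 31 (C/A), 32 (G/A), 34 (A/T), 38 (A/T).
p = 15/39 = 0.384615.
d = −0.75 · ln(1 − (4/3)·0.384615) = −0.75 · ln(0.487180) = −0.75 · (-0.719122) = 0.5393.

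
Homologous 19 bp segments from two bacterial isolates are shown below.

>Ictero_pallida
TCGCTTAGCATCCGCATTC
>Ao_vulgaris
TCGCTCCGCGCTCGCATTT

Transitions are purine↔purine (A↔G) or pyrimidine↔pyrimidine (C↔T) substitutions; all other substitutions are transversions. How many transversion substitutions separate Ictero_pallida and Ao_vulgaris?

Mismatches occur at site 6 (T/C, transition), site 7 (A/C, transversion), site 10 (A/G, transition), site 11 (T/C, transition), site 12 (C/T, transition), site 19 (C/T, transition).
Of the 6 differences, 5 transitions and 1 transversion, so the answer is 1.

1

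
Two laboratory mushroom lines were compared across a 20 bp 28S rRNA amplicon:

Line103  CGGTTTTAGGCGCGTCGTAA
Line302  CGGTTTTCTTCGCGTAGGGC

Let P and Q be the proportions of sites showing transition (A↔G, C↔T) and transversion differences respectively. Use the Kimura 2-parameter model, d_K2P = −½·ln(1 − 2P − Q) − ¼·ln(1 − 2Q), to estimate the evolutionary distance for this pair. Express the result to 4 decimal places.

0.4845

Differing sites — 8:A/C (Tv); 9:G/T (Tv); 10:G/T (Tv); 16:C/A (Tv); 18:T/G (Tv); 19:A/G (Ti); 20:A/C (Tv).
Of the 7 differences, 1 transition and 6 transversions over 20 sites: P = 1/20 = 0.050000, Q = 6/20 = 0.300000.
d = −0.5·ln(0.600000) − 0.25·ln(0.400000) = −0.5·(-0.510826) − 0.25·(-0.916291) = 0.4845.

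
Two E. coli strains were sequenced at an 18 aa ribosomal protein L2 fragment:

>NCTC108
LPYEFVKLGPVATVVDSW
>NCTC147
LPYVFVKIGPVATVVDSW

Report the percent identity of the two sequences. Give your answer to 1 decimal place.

The sequences differ at positions 4 (E/V), 8 (L/I).
16 of the 18 sites match, so the percent identity is 16/18 × 100 = 88.9%.

88.9%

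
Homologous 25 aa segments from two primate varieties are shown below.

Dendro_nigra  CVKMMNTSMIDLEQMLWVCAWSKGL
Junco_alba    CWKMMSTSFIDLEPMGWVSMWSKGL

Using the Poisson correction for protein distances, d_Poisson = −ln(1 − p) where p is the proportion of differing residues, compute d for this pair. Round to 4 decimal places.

Mismatches occur at site 2 (V↔W), site 6 (N↔S), site 9 (M↔F), site 14 (Q↔P), site 16 (L↔G), site 19 (C↔S), site 20 (A↔M).
p = 7/25 = 0.280000.
d = −ln(1 − 0.280000) = −ln(0.720000) = 0.3285.

0.3285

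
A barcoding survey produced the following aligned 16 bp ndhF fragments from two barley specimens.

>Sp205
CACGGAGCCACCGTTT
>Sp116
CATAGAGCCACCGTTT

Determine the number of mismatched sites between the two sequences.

Mismatches occur at site 3 (C/T), site 4 (G/A).
That gives 2 mismatches out of 16 aligned sites, so the Hamming distance is 2.

2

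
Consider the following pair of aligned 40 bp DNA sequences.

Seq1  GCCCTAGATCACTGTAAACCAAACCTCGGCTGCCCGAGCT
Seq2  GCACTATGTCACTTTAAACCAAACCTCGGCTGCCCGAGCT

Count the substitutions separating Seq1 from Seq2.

4

Mismatches occur at site 3 (C/A), site 7 (G/T), site 8 (A/G), site 14 (G/T).
That gives 4 mismatches out of 40 aligned sites, so the Hamming distance is 4.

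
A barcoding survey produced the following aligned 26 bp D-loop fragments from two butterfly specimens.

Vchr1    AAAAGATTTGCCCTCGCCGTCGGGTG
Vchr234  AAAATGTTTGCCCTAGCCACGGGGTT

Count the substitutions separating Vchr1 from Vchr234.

Mismatches occur at site 5 (G/T), site 6 (A/G), site 15 (C/A), site 19 (G/A), site 20 (T/C), site 21 (C/G), site 26 (G/T).
That gives 7 mismatches out of 26 aligned sites, so the Hamming distance is 7.

7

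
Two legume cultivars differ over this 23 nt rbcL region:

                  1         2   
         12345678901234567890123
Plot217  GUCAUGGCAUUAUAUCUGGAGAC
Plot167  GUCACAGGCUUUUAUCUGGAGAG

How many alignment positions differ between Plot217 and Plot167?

6

Differing sites — 5:U/C; 6:G/A; 8:C/G; 9:A/C; 12:A/U; 23:C/G.
That gives 6 mismatches out of 23 aligned sites, so the Hamming distance is 6.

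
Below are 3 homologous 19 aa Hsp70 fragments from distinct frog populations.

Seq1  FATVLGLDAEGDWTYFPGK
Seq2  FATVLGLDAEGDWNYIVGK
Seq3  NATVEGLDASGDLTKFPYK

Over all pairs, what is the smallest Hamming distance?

3

Pairwise Hamming distances:
  Seq1 vs Seq2: 3
  Seq1 vs Seq3: 6
  Seq2 vs Seq3: 9
The smallest is 3, between Seq1 and Seq2.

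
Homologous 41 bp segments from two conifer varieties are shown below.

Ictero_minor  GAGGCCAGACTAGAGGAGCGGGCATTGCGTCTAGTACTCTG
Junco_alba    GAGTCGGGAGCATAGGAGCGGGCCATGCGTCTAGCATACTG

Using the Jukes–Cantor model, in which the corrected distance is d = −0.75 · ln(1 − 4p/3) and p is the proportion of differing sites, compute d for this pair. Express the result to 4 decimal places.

The sequences differ at positions 4 (G/T), 6 (C/G), 7 (A/G), 10 (C/G), 11 (T/C), 13 (G/T), 24 (A/C), 25 (T/A), 35 (T/C), 37 (C/T), 38 (T/A).
p = 11/41 = 0.268293.
d = −0.75 · ln(1 − (4/3)·0.268293) = −0.75 · ln(0.642276) = −0.75 · (-0.442737) = 0.3321.

0.3321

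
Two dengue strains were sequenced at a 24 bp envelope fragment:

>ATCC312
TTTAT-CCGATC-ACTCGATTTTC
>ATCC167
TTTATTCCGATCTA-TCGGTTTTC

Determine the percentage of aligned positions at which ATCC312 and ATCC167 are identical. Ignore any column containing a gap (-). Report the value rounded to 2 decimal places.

95.24%

Excluding the 3 gap columns leaves 21 comparable sites.
A single mismatch occurs at site 19 (A/G).
20 of the 21 comparable sites match, so the percent identity is 20/21 × 100 = 95.24%.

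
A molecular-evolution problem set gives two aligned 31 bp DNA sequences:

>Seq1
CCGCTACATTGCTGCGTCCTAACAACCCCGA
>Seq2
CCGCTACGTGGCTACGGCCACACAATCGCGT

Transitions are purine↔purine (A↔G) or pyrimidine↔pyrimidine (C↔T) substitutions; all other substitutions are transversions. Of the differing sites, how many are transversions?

6

Differing sites — 8:A/G (Ti); 10:T/G (Tv); 14:G/A (Ti); 17:T/G (Tv); 20:T/A (Tv); 21:A/C (Tv); 26:C/T (Ti); 28:C/G (Tv); 31:A/T (Tv).
Of the 9 differences, 3 transitions and 6 transversions, so the answer is 6.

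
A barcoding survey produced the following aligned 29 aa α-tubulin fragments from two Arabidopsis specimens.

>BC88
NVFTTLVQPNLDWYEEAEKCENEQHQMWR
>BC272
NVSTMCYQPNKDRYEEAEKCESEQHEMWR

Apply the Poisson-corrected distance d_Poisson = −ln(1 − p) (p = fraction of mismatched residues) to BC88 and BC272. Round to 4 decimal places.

Mismatches occur at site 3 (F→S), site 5 (T→M), site 6 (L→C), site 7 (V→Y), site 11 (L→K), site 13 (W→R), site 22 (N→S), site 26 (Q→E).
p = 8/29 = 0.275862.
d = −ln(1 − 0.275862) = −ln(0.724138) = 0.3228.

0.3228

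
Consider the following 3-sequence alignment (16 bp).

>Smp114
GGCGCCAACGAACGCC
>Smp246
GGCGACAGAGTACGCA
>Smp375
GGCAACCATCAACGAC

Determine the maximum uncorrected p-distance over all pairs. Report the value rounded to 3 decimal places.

Pairwise Hamming distances:
  Smp114 vs Smp246: 5
  Smp114 vs Smp375: 6
  Smp246 vs Smp375: 8
The largest is 8 mismatches, between Smp246 and Smp375; p = 8/16 = 0.500.

0.500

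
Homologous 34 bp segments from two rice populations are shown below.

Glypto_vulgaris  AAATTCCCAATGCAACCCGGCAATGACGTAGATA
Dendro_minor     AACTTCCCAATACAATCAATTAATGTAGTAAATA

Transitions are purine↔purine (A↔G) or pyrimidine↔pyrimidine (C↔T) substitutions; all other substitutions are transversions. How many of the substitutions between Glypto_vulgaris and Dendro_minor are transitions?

Differing sites — 3:A/C (Tv); 12:G/A (Ti); 16:C/T (Ti); 18:C/A (Tv); 19:G/A (Ti); 20:G/T (Tv); 21:C/T (Ti); 26:A/T (Tv); 27:C/A (Tv); 31:G/A (Ti).
Of the 10 differences, 5 transitions and 5 transversions, so the answer is 5.

5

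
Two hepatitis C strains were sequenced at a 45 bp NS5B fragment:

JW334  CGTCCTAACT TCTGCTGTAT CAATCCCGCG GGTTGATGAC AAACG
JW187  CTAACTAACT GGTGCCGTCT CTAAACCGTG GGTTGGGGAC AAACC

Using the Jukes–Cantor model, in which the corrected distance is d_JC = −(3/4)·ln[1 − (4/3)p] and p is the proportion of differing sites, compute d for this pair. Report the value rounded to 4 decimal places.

The sequences differ at positions 2 (G/T), 3 (T/A), 4 (C/A), 11 (T/G), 12 (C/G), 16 (T/C), 19 (A/C), 22 (A/T), 24 (T/A), 25 (C/A), 29 (C/T), 36 (A/G), 37 (T/G), 45 (G/C).
p = 14/45 = 0.311111.
d = −0.75 · ln(1 − (4/3)·0.311111) = −0.75 · ln(0.585185) = −0.75 · (-0.535827) = 0.4019.

0.4019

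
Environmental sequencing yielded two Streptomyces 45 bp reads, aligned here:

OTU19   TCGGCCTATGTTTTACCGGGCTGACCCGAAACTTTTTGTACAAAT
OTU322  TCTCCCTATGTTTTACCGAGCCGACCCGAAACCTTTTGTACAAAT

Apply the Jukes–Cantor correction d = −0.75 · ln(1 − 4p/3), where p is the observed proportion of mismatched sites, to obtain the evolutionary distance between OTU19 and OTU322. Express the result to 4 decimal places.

Differing sites — 3:G/T; 4:G/C; 19:G/A; 22:T/C; 33:T/C.
p = 5/45 = 0.111111.
d = −0.75 · ln(1 − (4/3)·0.111111) = −0.75 · ln(0.851852) = −0.75 · (-0.160342) = 0.1203.

0.1203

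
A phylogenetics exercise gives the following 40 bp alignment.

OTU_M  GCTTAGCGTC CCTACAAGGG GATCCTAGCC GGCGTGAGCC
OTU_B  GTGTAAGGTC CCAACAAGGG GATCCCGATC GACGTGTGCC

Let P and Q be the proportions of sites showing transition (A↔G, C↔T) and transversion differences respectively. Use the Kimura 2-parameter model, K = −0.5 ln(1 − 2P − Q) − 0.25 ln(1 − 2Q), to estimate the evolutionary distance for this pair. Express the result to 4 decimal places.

0.3547

The sequences differ at positions 2 (C/T, transition), 3 (T/G, transversion), 6 (G/A, transition), 7 (C/G, transversion), 13 (T/A, transversion), 26 (T/C, transition), 27 (A/G, transition), 28 (G/A, transition), 29 (C/T, transition), 32 (G/A, transition), 37 (A/T, transversion).
Of the 11 differences, 7 transitions and 4 transversions over 40 sites: P = 7/40 = 0.175000, Q = 4/40 = 0.100000.
d = −0.5·ln(0.550000) − 0.25·ln(0.800000) = −0.5·(-0.597837) − 0.25·(-0.223144) = 0.3547.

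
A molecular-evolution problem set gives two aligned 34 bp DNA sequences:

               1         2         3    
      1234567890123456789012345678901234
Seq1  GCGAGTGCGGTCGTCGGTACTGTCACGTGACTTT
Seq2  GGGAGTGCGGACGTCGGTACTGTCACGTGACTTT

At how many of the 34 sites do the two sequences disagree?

The sequences differ at positions 2 (C/G), 11 (T/A).
That gives 2 mismatches out of 34 aligned sites, so the Hamming distance is 2.

2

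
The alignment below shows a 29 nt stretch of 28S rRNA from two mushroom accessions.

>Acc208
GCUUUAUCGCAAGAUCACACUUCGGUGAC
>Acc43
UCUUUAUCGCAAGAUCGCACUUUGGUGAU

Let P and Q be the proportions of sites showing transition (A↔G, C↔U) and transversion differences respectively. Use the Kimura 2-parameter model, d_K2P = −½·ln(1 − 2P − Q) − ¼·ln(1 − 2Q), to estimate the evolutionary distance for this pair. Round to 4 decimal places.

0.1560

Mismatches occur at site 1 (G→U, transversion), site 17 (A→G, transition), site 23 (C→U, transition), site 29 (C→U, transition).
Of the 4 differences, 3 transitions and 1 transversion over 29 sites: P = 3/29 = 0.103448, Q = 1/29 = 0.034483.
d = −0.5·ln(0.758621) − 0.25·ln(0.931034) = −0.5·(-0.276253) − 0.25·(-0.071459) = 0.1560.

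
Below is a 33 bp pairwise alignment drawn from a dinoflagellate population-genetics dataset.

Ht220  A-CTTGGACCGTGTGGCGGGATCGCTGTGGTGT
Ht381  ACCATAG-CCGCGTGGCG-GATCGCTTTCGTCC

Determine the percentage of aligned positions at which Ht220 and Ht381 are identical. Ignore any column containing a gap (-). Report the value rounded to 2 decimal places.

Excluding the 3 gap columns leaves 30 comparable sites.
Differing sites — 4:T/A; 6:G/A; 12:T/C; 27:G/T; 29:G/C; 32:G/C; 33:T/C.
23 of the 30 comparable sites match, so the percent identity is 23/30 × 100 = 76.67%.

76.67%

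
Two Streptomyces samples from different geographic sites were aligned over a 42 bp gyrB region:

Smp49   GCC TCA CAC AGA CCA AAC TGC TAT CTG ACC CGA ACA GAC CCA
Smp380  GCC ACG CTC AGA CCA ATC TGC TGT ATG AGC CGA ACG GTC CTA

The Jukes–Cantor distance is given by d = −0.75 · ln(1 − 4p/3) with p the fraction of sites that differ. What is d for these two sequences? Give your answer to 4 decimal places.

0.2865

Mismatches occur at site 4 (T→A), site 6 (A→G), site 8 (A→T), site 17 (A→T), site 23 (A→G), site 25 (C→A), site 29 (C→G), site 36 (A→G), site 38 (A→T), site 41 (C→T).
p = 10/42 = 0.238095.
d = −0.75 · ln(1 − (4/3)·0.238095) = −0.75 · ln(0.682540) = −0.75 · (-0.381934) = 0.2865.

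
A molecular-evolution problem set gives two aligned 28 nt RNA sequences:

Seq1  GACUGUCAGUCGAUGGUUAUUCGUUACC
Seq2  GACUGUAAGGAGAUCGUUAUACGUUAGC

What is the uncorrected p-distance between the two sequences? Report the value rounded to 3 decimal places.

Differing sites — 7:C/A; 10:U/G; 11:C/A; 15:G/C; 21:U/A; 27:C/G.
There are 6 differences over 28 sites, so p = 6/28 = 0.214.

0.214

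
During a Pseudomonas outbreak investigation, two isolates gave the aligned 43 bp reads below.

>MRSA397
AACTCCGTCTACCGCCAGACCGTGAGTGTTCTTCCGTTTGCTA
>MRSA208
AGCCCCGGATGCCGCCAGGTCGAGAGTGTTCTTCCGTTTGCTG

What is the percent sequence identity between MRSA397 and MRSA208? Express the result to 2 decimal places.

79.07%

Differing sites — 2:A/G; 4:T/C; 8:T/G; 9:C/A; 11:A/G; 19:A/G; 20:C/T; 23:T/A; 43:A/G.
34 of the 43 sites match, so the percent identity is 34/43 × 100 = 79.07%.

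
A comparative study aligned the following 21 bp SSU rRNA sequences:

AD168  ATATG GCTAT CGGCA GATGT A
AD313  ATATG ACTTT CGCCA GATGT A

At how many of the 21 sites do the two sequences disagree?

Differing sites — 6:G/A; 9:A/T; 13:G/C.
That gives 3 mismatches out of 21 aligned sites, so the Hamming distance is 3.

3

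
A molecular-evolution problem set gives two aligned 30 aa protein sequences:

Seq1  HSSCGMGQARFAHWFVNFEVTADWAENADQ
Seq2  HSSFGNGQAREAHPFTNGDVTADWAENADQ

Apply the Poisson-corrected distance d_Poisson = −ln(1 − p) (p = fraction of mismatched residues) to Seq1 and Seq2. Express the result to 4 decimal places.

Differing sites — 4:C/F; 6:M/N; 11:F/E; 14:W/P; 16:V/T; 18:F/G; 19:E/D.
p = 7/30 = 0.233333.
d = −ln(1 − 0.233333) = −ln(0.766667) = 0.2657.

0.2657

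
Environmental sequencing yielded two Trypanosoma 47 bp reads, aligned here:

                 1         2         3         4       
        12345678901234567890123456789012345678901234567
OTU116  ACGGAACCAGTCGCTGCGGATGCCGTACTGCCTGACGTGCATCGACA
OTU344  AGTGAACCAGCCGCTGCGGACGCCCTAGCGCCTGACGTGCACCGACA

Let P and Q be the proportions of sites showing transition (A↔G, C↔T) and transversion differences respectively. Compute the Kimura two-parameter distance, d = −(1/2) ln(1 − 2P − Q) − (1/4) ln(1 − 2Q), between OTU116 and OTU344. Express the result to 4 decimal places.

The sequences differ at positions 2 (C/G, transversion), 3 (G/T, transversion), 11 (T/C, transition), 21 (T/C, transition), 25 (G/C, transversion), 28 (C/G, transversion), 29 (T/C, transition), 42 (T/C, transition).
Of the 8 differences, 4 transitions and 4 transversions over 47 sites: P = 4/47 = 0.085106, Q = 4/47 = 0.085106.
d = −0.5·ln(0.744682) − 0.25·ln(0.829788) = −0.5·(-0.294798) − 0.25·(-0.186585) = 0.1940.

0.1940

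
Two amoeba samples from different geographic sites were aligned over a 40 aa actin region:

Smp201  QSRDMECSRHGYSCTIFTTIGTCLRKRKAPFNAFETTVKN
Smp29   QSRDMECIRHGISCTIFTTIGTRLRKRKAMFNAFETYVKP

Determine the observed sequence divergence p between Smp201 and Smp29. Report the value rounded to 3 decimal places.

Mismatches occur at site 8 (S/I), site 12 (Y/I), site 23 (C/R), site 30 (P/M), site 37 (T/Y), site 40 (N/P).
There are 6 differences over 40 sites, so p = 6/40 = 0.150.

0.150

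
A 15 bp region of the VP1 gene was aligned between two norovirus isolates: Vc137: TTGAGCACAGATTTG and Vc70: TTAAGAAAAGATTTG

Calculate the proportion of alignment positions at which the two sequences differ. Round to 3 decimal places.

The sequences differ at positions 3 (G/A), 6 (C/A), 8 (C/A).
There are 3 differences over 15 sites, so p = 3/15 = 0.200.

0.200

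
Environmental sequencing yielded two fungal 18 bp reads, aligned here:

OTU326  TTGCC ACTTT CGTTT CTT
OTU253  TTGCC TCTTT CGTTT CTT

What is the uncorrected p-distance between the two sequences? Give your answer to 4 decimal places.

Differing sites — 6:A/T.
There are 1 differences over 18 sites, so p = 1/18 = 0.0556.

0.0556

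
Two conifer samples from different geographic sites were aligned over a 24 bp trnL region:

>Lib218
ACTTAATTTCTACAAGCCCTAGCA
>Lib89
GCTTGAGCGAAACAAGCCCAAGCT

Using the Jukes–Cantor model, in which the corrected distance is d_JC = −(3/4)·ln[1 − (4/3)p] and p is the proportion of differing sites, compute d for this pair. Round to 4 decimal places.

The sequences differ at positions 1 (A/G), 5 (A/G), 7 (T/G), 8 (T/C), 9 (T/G), 10 (C/A), 11 (T/A), 20 (T/A), 24 (A/T).
p = 9/24 = 0.375000.
d = −0.75 · ln(1 − (4/3)·0.375000) = −0.75 · ln(0.500000) = −0.75 · (-0.693147) = 0.5199.

0.5199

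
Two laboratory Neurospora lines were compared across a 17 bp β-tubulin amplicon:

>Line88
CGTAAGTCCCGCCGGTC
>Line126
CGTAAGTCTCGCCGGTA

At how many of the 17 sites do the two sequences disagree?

The sequences differ at positions 9 (C/T), 17 (C/A).
That gives 2 mismatches out of 17 aligned sites, so the Hamming distance is 2.

2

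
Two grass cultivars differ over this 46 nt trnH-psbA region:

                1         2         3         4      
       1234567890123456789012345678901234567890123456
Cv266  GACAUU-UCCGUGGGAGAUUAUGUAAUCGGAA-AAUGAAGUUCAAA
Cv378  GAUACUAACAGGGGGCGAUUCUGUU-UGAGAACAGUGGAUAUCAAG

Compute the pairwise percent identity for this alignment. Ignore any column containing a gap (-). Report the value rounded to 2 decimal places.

65.12%

Excluding the 3 gap columns leaves 43 comparable sites.
Differing sites — 3:C/U; 5:U/C; 8:U/A; 10:C/A; 12:U/G; 16:A/C; 21:A/C; 25:A/U; 28:C/G; 29:G/A; 35:A/G; 38:A/G; 40:G/U; 41:U/A; 46:A/G.
28 of the 43 comparable sites match, so the percent identity is 28/43 × 100 = 65.12%.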